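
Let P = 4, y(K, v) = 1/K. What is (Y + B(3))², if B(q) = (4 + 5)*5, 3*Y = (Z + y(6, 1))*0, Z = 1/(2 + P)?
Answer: 2025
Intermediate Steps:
Z = ⅙ (Z = 1/(2 + 4) = 1/6 = ⅙ ≈ 0.16667)
Y = 0 (Y = ((⅙ + 1/6)*0)/3 = ((⅙ + ⅙)*0)/3 = ((⅓)*0)/3 = (⅓)*0 = 0)
B(q) = 45 (B(q) = 9*5 = 45)
(Y + B(3))² = (0 + 45)² = 45² = 2025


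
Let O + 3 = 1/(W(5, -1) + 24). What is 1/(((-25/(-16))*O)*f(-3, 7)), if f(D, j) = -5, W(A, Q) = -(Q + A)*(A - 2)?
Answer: 192/4375 ≈ 0.043886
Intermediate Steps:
W(A, Q) = -(-2 + A)*(A + Q) (W(A, Q) = -(A + Q)*(-2 + A) = -(-2 + A)*(A + Q))
O = -35/12 (O = -3 + 1/((-1*5² + 2*5 + 2*(-1) - 1*5*(-1)) + 24) = -3 + 1/((-1*25 + 10 - 2 + 5) + 24) = -3 + 1/((-25 + 10 - 2 + 5) + 24) = -3 + 1/(-12 + 24) = -3 + 1/12 = -35/12 ≈ -2.9167)
1/(((-25/(-16))*O)*f(-3, 7)) = 1/((-25/(-16)*(-35/12))*(-5)) = 1/((-25*(-1/16)*(-35/12))*(-5)) = 1/(((25/16)*(-35/12))*(-5)) = 1/(-875/192*(-5)) = 1/(4375/192) = 192/4375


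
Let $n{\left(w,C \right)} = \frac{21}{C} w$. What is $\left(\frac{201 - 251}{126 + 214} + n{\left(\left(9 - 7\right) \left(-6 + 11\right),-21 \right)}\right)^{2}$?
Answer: $\frac{119025}{1156} \approx 102.96$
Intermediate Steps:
$n{\left(w,C \right)} = \frac{21 w}{C}$
$\left(\frac{201 - 251}{126 + 214} + n{\left(\left(9 - 7\right) \left(-6 + 11\right),-21 \right)}\right)^{2} = \left(\frac{201 - 251}{126 + 214} + \frac{21 \left(9 - 7\right) \left(-6 + 11\right)}{-21}\right)^{2} = \left(- \frac{50}{340} + 21 \cdot 2 \cdot 5 \left(- \frac{1}{21}\right)\right)^{2} = \left(\left(-50\right) \frac{1}{340} + 21 \cdot 10 \left(- \frac{1}{21}\right)\right)^{2} = \left(- \frac{5}{34} - 10\right)^{2} = \left(- \frac{345}{34}\right)^{2} = \frac{119025}{1156}$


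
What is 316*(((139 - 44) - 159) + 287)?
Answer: 70468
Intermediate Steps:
316*(((139 - 44) - 159) + 287) = 316*((95 - 159) + 287) = 316*(-64 + 287) = 316*223 = 70468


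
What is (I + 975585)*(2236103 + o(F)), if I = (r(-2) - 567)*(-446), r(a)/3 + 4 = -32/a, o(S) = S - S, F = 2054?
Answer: 2711075874333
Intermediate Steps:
o(S) = 0
r(a) = -12 - 96/a (r(a) = -12 + 3*(-32/a) = -12 - 96/a)
I = 236826 (I = ((-12 - 96/(-2)) - 567)*(-446) = ((-12 - 96*(-1/2)) - 567)*(-446) = ((-12 + 48) - 567)*(-446) = (36 - 567)*(-446) = -531*(-446) = 236826)
(I + 975585)*(2236103 + o(F)) = (236826 + 975585)*(2236103 + 0) = 1212411*2236103 = 2711075874333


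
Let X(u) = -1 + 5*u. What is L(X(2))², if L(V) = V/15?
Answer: 9/25 ≈ 0.36000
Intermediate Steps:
L(V) = V/15 (L(V) = V*(1/15) = V/15)
L(X(2))² = ((-1 + 5*2)/15)² = ((-1 + 10)/15)² = ((1/15)*9)² = (⅗)² = 9/25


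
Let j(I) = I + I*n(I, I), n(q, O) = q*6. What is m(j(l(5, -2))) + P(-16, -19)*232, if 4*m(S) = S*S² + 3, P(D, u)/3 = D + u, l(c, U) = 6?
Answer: 10843611/4 ≈ 2.7109e+6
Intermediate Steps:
n(q, O) = 6*q
P(D, u) = 3*D + 3*u (P(D, u) = 3*(D + u) = 3*D + 3*u)
j(I) = I + 6*I² (j(I) = I + I*(6*I) = I + 6*I²)
m(S) = ¾ + S³/4 (m(S) = (S*S² + 3)/4 = (S³ + 3)/4 = (3 + S³)/4 = ¾ + S³/4)
m(j(l(5, -2))) + P(-16, -19)*232 = (¾ + (6*(1 + 6*6))³/4) + (3*(-16) + 3*(-19))*232 = (¾ + (6*(1 + 36))³/4) + (-48 - 57)*232 = (¾ + (6*37)³/4) - 105*232 = (¾ + (¼)*222³) - 24360 = (¾ + (¼)*10941048) - 24360 = (¾ + 2735262) - 24360 = 10941051/4 - 24360 = 10843611/4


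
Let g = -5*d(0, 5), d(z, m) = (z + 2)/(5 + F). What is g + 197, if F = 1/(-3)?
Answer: 1364/7 ≈ 194.86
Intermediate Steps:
F = -⅓ ≈ -0.33333
d(z, m) = 3/7 + 3*z/14 (d(z, m) = (z + 2)/(5 - ⅓) = (2 + z)/(14/3) = (2 + z)*(3/14) = 3/7 + 3*z/14)
g = -15/7 (g = -5*(3/7 + (3/14)*0) = -5*(3/7 + 0) = -5*3/7 = -15/7 ≈ -2.1429)
g + 197 = -15/7 + 197 = 1364/7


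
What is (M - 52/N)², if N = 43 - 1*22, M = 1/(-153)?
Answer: 7070281/1147041 ≈ 6.1639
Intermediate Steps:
M = -1/153 ≈ -0.0065359
N = 21 (N = 43 - 22 = 21)
(M - 52/N)² = (-1/153 - 52/21)² = (-2659/1071)² = 7070281/1147041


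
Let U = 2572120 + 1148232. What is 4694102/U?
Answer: 123529/97904 ≈ 1.2617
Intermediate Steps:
U = 3720352
4694102/U = 4694102/3720352 = 4694102*(1/3720352) = 123529/97904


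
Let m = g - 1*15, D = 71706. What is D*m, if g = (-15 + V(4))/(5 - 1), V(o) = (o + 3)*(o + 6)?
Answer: -179265/2 ≈ -89633.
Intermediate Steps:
V(o) = (3 + o)*(6 + o)
g = 55/4 (g = (-15 + (18 + 4**2 + 9*4))/(5 - 1) = (-15 + (18 + 16 + 36))/4 = (-15 + 70)*(1/4) = 55*(1/4) = 55/4 ≈ 13.750)
m = -5/4 (m = 55/4 - 1*15 = 55/4 - 15 = -5/4 ≈ -1.2500)
D*m = 71706*(-5/4) = -179265/2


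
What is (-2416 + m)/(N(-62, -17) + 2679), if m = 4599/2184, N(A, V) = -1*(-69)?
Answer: -251045/285792 ≈ -0.87842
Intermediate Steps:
N(A, V) = 69
m = 219/104 (m = 4599*(1/2184) = 219/104 ≈ 2.1058)
(-2416 + m)/(N(-62, -17) + 2679) = (-2416 + 219/104)/(69 + 2679) = -251045/104/2748 = -251045/104*1/2748 = -251045/285792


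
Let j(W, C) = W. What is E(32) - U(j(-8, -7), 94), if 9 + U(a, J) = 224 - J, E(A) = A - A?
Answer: -121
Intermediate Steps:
E(A) = 0
U(a, J) = 215 - J (U(a, J) = -9 + (224 - J) = 215 - J)
E(32) - U(j(-8, -7), 94) = 0 - (215 - 1*94) = 0 - (215 - 94) = 0 - 1*121 = 0 - 121 = -121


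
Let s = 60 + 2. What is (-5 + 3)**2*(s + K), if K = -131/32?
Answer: 1853/8 ≈ 231.63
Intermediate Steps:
s = 62
K = -131/32 (K = -131*1/32 = -131/32 ≈ -4.0938)
(-5 + 3)**2*(s + K) = (-5 + 3)**2*(62 - 131/32) = (-2)**2*(1853/32) = 4*(1853/32) = 1853/8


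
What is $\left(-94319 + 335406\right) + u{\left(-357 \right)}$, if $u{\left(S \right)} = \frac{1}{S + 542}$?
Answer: $\frac{44601096}{185} \approx 2.4109 \cdot 10^{5}$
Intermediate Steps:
$u{\left(S \right)} = \frac{1}{542 + S}$
$\left(-94319 + 335406\right) + u{\left(-357 \right)} = \left(-94319 + 335406\right) + \frac{1}{542 - 357} = 241087 + \frac{1}{185} = \frac{44601096}{185}$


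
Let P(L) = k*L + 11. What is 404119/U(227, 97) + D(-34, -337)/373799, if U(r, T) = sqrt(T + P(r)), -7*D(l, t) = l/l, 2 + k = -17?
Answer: -1/2616593 - 404119*I*sqrt(5)/145 ≈ -3.8218e-7 - 6232.0*I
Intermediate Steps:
k = -19 (k = -2 - 17 = -19)
P(L) = 11 - 19*L (P(L) = -19*L + 11 = 11 - 19*L)
D(l, t) = -1/7 (D(l, t) = -l/(7*l) = -1/7*1 = -1/7)
U(r, T) = sqrt(11 + T - 19*r) (U(r, T) = sqrt(T + (11 - 19*r)) = sqrt(11 + T - 19*r))
404119/U(227, 97) + D(-34, -337)/373799 = 404119/(sqrt(11 + 97 - 19*227)) - 1/7/373799 = 404119/(sqrt(11 + 97 - 4313)) - 1/7*1/373799 = 404119/(sqrt(-4205)) - 1/2616593 = 404119/((29*I*sqrt(5))) - 1/2616593 = 404119*(-I*sqrt(5)/145) - 1/2616593 = -404119*I*sqrt(5)/145 - 1/2616593 = -1/2616593 - 404119*I*sqrt(5)/145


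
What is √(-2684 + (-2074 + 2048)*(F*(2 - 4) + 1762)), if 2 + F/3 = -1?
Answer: 2*I*√12241 ≈ 221.28*I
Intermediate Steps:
F = -9 (F = -6 + 3*(-1) = -6 - 3 = -9)
√(-2684 + (-2074 + 2048)*(F*(2 - 4) + 1762)) = √(-2684 + (-2074 + 2048)*(-9*(2 - 4) + 1762)) = √(-2684 - 26*(-9*(-2) + 1762)) = √(-2684 - 26*(18 + 1762)) = √(-2684 - 26*1780) = √(-2684 - 46280) = √(-48964) = 2*I*√12241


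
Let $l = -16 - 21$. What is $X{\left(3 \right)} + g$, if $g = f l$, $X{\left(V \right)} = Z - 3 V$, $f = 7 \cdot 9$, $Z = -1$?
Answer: $-2341$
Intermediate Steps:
$f = 63$
$X{\left(V \right)} = -1 - 3 V$
$l = -37$
$g = -2331$ ($g = 63 \left(-37\right) = -2331$)
$X{\left(3 \right)} + g = \left(-1 - 9\right) - 2331 = -10 - 2331 = -2341$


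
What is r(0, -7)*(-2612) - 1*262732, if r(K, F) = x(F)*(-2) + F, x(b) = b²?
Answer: 11528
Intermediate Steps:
r(K, F) = F - 2*F² (r(K, F) = F²*(-2) + F = -2*F² + F = F - 2*F²)
r(0, -7)*(-2612) - 1*262732 = -7*(1 - 2*(-7))*(-2612) - 1*262732 = -7*(1 + 14)*(-2612) - 262732 = -7*15*(-2612) - 262732 = -105*(-2612) - 262732 = 274260 - 262732 = 11528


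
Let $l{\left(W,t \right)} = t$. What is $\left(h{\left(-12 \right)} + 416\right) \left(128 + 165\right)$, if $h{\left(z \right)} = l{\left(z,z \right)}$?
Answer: $118372$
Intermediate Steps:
$h{\left(z \right)} = z$
$\left(h{\left(-12 \right)} + 416\right) \left(128 + 165\right) = \left(-12 + 416\right) \left(128 + 165\right) = 404 \cdot 293 = 118372$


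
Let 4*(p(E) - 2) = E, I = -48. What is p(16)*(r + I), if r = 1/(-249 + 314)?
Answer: -18714/65 ≈ -287.91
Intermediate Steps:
p(E) = 2 + E/4
r = 1/65 ≈ 0.015385
p(16)*(r + I) = (2 + (¼)*16)*(1/65 - 48) = (2 + 4)*(-3119/65) = 6*(-3119/65) = -18714/65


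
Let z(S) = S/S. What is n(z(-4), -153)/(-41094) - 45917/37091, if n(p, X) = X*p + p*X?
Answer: -104197964/84678753 ≈ -1.2305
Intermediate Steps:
z(S) = 1
n(p, X) = 2*X*p (n(p, X) = X*p + X*p = 2*X*p)
n(z(-4), -153)/(-41094) - 45917/37091 = (2*(-153)*1)/(-41094) - 45917/37091 = -306*(-1/41094) - 45917*1/37091 = 17/2283 - 45917/37091 = -104197964/84678753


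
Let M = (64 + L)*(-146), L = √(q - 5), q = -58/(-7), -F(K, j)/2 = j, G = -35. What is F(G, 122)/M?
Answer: 54656/2091377 - 122*√161/2091377 ≈ 0.025394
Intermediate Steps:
F(K, j) = -2*j
q = 58/7 (q = -58*(-⅐) = 58/7 ≈ 8.2857)
L = √161/7 (L = √(58/7 - 5) = √(23/7) = √161/7 ≈ 1.8127)
M = -9344 - 146*√161/7 (M = (64 + √161/7)*(-146) = -9344 - 146*√161/7 ≈ -9608.6)
F(G, 122)/M = (-2*122)/(-9344 - 146*√161/7) = -244/(-9344 - 146*√161/7)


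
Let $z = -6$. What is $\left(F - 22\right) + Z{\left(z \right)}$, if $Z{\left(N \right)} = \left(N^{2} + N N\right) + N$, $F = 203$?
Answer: $247$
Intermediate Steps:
$Z{\left(N \right)} = N + 2 N^{2}$ ($Z{\left(N \right)} = \left(N^{2} + N^{2}\right) + N = 2 N^{2} + N = N + 2 N^{2}$)
$\left(F - 22\right) + Z{\left(z \right)} = \left(203 - 22\right) - 6 \left(1 + 2 \left(-6\right)\right) = 181 - 6 \left(1 - 12\right) = 181 - -66 = 181 + 66 = 247$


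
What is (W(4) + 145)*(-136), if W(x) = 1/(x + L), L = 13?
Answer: -19728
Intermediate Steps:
W(x) = 1/(13 + x) (W(x) = 1/(x + 13) = 1/(13 + x))
(W(4) + 145)*(-136) = (1/(13 + 4) + 145)*(-136) = (1/17 + 145)*(-136) = (2466/17)*(-136) = -19728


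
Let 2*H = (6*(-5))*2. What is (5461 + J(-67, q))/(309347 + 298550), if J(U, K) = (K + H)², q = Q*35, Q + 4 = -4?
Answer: 101561/607897 ≈ 0.16707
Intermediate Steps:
Q = -8 (Q = -4 - 4 = -8)
q = -280 (q = -8*35 = -280)
H = -30 (H = ((6*(-5))*2)/2 = (-30*2)/2 = (½)*(-60) = -30)
J(U, K) = (-30 + K)² (J(U, K) = (K - 30)² = (-30 + K)²)
(5461 + J(-67, q))/(309347 + 298550) = (5461 + (-30 - 280)²)/(309347 + 298550) = (5461 + (-310)²)/607897 = (5461 + 96100)*(1/607897) = 101561*(1/607897) = 101561/607897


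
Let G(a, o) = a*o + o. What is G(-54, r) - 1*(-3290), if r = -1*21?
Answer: 4403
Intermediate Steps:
r = -21
G(a, o) = o + a*o
G(-54, r) - 1*(-3290) = -21*(1 - 54) - 1*(-3290) = -21*(-53) + 3290 = 1113 + 3290 = 4403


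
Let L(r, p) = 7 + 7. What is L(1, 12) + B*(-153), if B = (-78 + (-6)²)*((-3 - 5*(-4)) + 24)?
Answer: 263480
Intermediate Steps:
L(r, p) = 14
B = -1722 (B = (-78 + 36)*((-3 + 20) + 24) = -42*(17 + 24) = -42*41 = -1722)
L(1, 12) + B*(-153) = 14 - 1722*(-153) = 14 + 263466 = 263480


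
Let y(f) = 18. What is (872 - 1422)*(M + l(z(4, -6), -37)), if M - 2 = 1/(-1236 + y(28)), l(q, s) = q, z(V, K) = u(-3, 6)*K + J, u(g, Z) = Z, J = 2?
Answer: 10718675/609 ≈ 17600.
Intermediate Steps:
z(V, K) = 2 + 6*K (z(V, K) = 6*K + 2 = 2 + 6*K)
M = 2435/1218 (M = 2 + 1/(-1236 + 18) = 2 + 1/(-1218) = 2 - 1/1218 = 2435/1218 ≈ 1.9992)
(872 - 1422)*(M + l(z(4, -6), -37)) = (872 - 1422)*(2435/1218 + (2 + 6*(-6))) = -550*(2435/1218 + (2 - 36)) = -550*(2435/1218 - 34) = -550*(-38977/1218) = 10718675/609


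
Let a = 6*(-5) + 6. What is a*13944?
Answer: -334656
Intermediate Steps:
a = -24 (a = -30 + 6 = -24)
a*13944 = -24*13944 = -334656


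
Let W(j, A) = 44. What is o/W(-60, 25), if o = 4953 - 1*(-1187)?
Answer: 1535/11 ≈ 139.55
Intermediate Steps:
o = 6140 (o = 4953 + 1187 = 6140)
o/W(-60, 25) = 6140/44 = 6140*(1/44) = 1535/11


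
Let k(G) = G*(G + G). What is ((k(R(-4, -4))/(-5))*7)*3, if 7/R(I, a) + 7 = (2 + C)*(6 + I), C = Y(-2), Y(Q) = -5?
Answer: -2058/845 ≈ -2.4355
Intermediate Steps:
C = -5
R(I, a) = 7/(-25 - 3*I) (R(I, a) = 7/(-7 + (2 - 5)*(6 + I)) = 7/(-7 - 3*(6 + I)) = 7/(-7 + (-18 - 3*I)) = 7/(-25 - 3*I))
k(G) = 2*G² (k(G) = G*(2*G) = 2*G²)
((k(R(-4, -4))/(-5))*7)*3 = (((2*(-7/(25 + 3*(-4)))²)/(-5))*7)*3 = (((2*(-7/(25 - 12))²)*(-⅕))*7)*3 = (((2*(-7/13)²)*(-⅕))*7)*3 = (((2*(49/169))*(-⅕))*7)*3 = (((98/169)*(-⅕))*7)*3 = -98/845*7*3 = -686/845*3 = -2058/845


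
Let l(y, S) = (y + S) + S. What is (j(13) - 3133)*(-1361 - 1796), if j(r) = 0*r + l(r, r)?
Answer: 9767758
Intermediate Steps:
l(y, S) = y + 2*S (l(y, S) = (S + y) + S = y + 2*S)
j(r) = 3*r (j(r) = 0*r + (r + 2*r) = 0 + 3*r = 3*r)
(j(13) - 3133)*(-1361 - 1796) = (3*13 - 3133)*(-1361 - 1796) = (39 - 3133)*(-3157) = -3094*(-3157) = 9767758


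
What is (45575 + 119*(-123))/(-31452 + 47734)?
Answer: 15469/8141 ≈ 1.9001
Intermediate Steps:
(45575 + 119*(-123))/(-31452 + 47734) = (45575 - 14637)/16282 = 30938*(1/16282) = 15469/8141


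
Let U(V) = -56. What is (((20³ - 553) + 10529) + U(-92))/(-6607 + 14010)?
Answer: 17920/7403 ≈ 2.4206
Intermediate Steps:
(((20³ - 553) + 10529) + U(-92))/(-6607 + 14010) = (((20³ - 553) + 10529) - 56)/(-6607 + 14010) = (((8000 - 553) + 10529) - 56)/7403 = ((7447 + 10529) - 56)*(1/7403) = (17976 - 56)*(1/7403) = 17920*(1/7403) = 17920/7403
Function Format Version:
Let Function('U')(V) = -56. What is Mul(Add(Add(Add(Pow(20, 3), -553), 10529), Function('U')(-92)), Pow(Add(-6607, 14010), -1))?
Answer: Rational(17920, 7403) ≈ 2.4206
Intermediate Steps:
Mul(Add(Add(Add(Pow(20, 3), -553), 10529), Function('U')(-92)), Pow(Add(-6607, 14010), -1)) = Mul(Add(Add(Add(Pow(20, 3), -553), 10529), -56), Pow(Add(-6607, 14010), -1)) = Mul(Add(Add(Add(8000, -553), 10529), -56), Pow(7403, -1)) = Mul(Add(Add(7447, 10529), -56), Rational(1, 7403)) = Mul(Add(17976, -56), Rational(1, 7403)) = Mul(17920, Rational(1, 7403)) = Rational(17920, 7403)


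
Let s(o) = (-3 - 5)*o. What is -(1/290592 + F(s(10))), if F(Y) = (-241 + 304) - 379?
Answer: 91827071/290592 ≈ 316.00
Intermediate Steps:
s(o) = -8*o
F(Y) = -316 (F(Y) = 63 - 379 = -316)
-(1/290592 + F(s(10))) = -(1/290592 - 316) = -1*(-91827071/290592) = 91827071/290592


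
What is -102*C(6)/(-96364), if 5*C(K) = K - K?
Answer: 0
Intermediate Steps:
C(K) = 0 (C(K) = (K - K)/5 = (1/5)*0 = 0)
-102*C(6)/(-96364) = -102*0/(-96364) = 0*(-1/96364) = 0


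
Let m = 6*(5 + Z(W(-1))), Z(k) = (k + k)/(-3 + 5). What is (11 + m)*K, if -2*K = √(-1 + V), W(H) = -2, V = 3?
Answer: -29*√2/2 ≈ -20.506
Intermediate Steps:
Z(k) = k (Z(k) = (2*k)/2 = (2*k)*(½) = k)
K = -√2/2 (K = -√(-1 + 3)/2 = -√2/2 ≈ -0.70711)
m = 18 (m = 6*(5 - 2) = 6*3 = 18)
(11 + m)*K = (11 + 18)*(-√2/2) = 29*(-√2/2) = -29*√2/2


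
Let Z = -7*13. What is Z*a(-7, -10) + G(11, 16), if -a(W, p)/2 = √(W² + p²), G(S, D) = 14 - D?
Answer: -2 + 182*√149 ≈ 2219.6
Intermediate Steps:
a(W, p) = -2*√(W² + p²)
Z = -91
Z*a(-7, -10) + G(11, 16) = -(-182)*√((-7)² + (-10)²) + (14 - 1*16) = -(-182)*√(49 + 100) + (14 - 16) = -(-182)*√149 - 2 = 182*√149 - 2 = -2 + 182*√149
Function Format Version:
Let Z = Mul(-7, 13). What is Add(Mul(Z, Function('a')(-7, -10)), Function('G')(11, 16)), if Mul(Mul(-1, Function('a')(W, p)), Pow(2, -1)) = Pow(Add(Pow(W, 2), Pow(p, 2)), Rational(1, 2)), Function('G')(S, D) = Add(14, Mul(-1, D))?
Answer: Add(-2, Mul(182, Pow(149, Rational(1, 2)))) ≈ 2219.6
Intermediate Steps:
Function('a')(W, p) = Mul(-2, Pow(Add(Pow(W, 2), Pow(p, 2)), Rational(1, 2)))
Z = -91
Add(Mul(Z, Function('a')(-7, -10)), Function('G')(11, 16)) = Add(Mul(-91, Mul(-2, Pow(Add(Pow(-7, 2), Pow(-10, 2)), Rational(1, 2)))), Add(14, Mul(-1, 16))) = Add(Mul(-91, Mul(-2, Pow(Add(49, 100), Rational(1, 2)))), Add(14, -16)) = Add(Mul(-91, Mul(-2, Pow(149, Rational(1, 2)))), -2) = Add(Mul(182, Pow(149, Rational(1, 2))), -2) = Add(-2, Mul(182, Pow(149, Rational(1, 2))))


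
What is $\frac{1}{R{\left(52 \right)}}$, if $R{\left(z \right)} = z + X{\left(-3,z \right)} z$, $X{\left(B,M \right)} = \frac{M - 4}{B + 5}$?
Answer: $\frac{1}{1300} \approx 0.00076923$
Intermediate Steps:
$X{\left(B,M \right)} = \frac{-4 + M}{5 + B}$
$R{\left(z \right)} = z + z \left(-2 + \frac{z}{2}\right)$ ($R{\left(z \right)} = z + \frac{-4 + z}{5 - 3} z = z + \frac{-4 + z}{2} z = z + \left(-2 + \frac{z}{2}\right) z = z + z \left(-2 + \frac{z}{2}\right)$)
$\frac{1}{R{\left(52 \right)}} = \frac{1}{\frac{1}{2} \cdot 52 \left(-2 + 52\right)} = \frac{1}{\frac{1}{2} \cdot 52 \cdot 50} = \frac{1}{1300}$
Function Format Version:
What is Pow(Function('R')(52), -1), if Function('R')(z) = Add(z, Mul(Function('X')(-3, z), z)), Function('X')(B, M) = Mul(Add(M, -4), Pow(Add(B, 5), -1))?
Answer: Rational(1, 1300) ≈ 0.00076923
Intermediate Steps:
Function('X')(B, M) = Mul(Pow(Add(5, B), -1), Add(-4, M)) (Function('X')(B, M) = Mul(Add(-4, M), Pow(Add(5, B), -1)) = Mul(Pow(Add(5, B), -1), Add(-4, M)))
Function('R')(z) = Add(z, Mul(z, Add(-2, Mul(Rational(1, 2), z)))) (Function('R')(z) = Add(z, Mul(Mul(Pow(Add(5, -3), -1), Add(-4, z)), z)) = Add(z, Mul(Mul(Pow(2, -1), Add(-4, z)), z)) = Add(z, Mul(Mul(Rational(1, 2), Add(-4, z)), z)) = Add(z, Mul(Add(-2, Mul(Rational(1, 2), z)), z)) = Add(z, Mul(z, Add(-2, Mul(Rational(1, 2), z)))))
Pow(Function('R')(52), -1) = Pow(Mul(Rational(1, 2), 52, Add(-2, 52)), -1) = Pow(Mul(Rational(1, 2), 52, 50), -1) = Pow(1300, -1) = Rational(1, 1300)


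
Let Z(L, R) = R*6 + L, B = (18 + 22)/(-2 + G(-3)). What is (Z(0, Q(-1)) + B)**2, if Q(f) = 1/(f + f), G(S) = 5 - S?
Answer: 121/9 ≈ 13.444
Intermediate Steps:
Q(f) = 1/(2*f)
B = 20/3 (B = (18 + 22)/(-2 + (5 - 1*(-3))) = 40/(-2 + (5 + 3)) = 40/(-2 + 8) = 40/6 = 40*(1/6) = 20/3 ≈ 6.6667)
Z(L, R) = L + 6*R (Z(L, R) = 6*R + L = L + 6*R)
(Z(0, Q(-1)) + B)**2 = ((0 + 6*((1/2)/(-1))) + 20/3)**2 = ((0 + 6*((1/2)*(-1))) + 20/3)**2 = ((0 + 6*(-1/2)) + 20/3)**2 = ((0 - 3) + 20/3)**2 = (-3 + 20/3)**2 = (11/3)**2 = 121/9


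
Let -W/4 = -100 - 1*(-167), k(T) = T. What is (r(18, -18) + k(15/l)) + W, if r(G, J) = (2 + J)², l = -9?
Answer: -41/3 ≈ -13.667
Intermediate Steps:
W = -268 (W = -4*(-100 - 1*(-167)) = -4*(-100 + 167) = -4*67 = -268)
(r(18, -18) + k(15/l)) + W = ((2 - 18)² + 15/(-9)) - 268 = ((-16)² + 15*(-⅑)) - 268 = (256 - 5/3) - 268 = 763/3 - 268 = -41/3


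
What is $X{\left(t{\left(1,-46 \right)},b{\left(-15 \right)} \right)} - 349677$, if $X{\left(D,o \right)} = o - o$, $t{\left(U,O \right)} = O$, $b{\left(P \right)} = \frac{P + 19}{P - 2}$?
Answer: $-349677$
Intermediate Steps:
$b{\left(P \right)} = \frac{19 + P}{-2 + P}$
$X{\left(D,o \right)} = 0$
$X{\left(t{\left(1,-46 \right)},b{\left(-15 \right)} \right)} - 349677 = 0 - 349677 = -349677$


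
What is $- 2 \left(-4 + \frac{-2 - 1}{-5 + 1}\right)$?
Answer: $\frac{13}{2} \approx 6.5$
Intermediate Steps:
$- 2 \left(-4 + \frac{-2 - 1}{-5 + 1}\right) = - 2 \left(-4 - \frac{3}{-4}\right) = - 2 \left(-4 - - \frac{3}{4}\right) = - 2 \left(-4 + \frac{3}{4}\right) = \left(-2\right) \left(- \frac{13}{4}\right) = \frac{13}{2}$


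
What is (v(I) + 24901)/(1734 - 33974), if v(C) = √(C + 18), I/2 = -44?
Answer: -24901/32240 - I*√70/32240 ≈ -0.77236 - 0.00025951*I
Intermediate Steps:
I = -88 (I = 2*(-44) = -88)
v(C) = √(18 + C)
(v(I) + 24901)/(1734 - 33974) = (√(18 - 88) + 24901)/(1734 - 33974) = (√(-70) + 24901)/(-32240) = (I*√70 + 24901)*(-1/32240) = (24901 + I*√70)*(-1/32240) = -24901/32240 - I*√70/32240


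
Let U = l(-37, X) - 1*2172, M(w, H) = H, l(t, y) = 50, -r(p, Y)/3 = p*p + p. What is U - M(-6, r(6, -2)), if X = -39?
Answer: -1996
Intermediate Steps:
r(p, Y) = -3*p - 3*p**2 (r(p, Y) = -3*(p*p + p) = -3*(p**2 + p) = -3*(p + p**2) = -3*p - 3*p**2)
U = -2122 (U = 50 - 1*2172 = 50 - 2172 = -2122)
U - M(-6, r(6, -2)) = -2122 - (-3)*6*(1 + 6) = -2122 - (-3)*6*7 = -2122 - 1*(-126) = -2122 + 126 = -1996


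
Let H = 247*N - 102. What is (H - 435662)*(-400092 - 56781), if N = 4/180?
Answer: 2986294473703/15 ≈ 1.9909e+11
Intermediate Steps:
N = 1/45 (N = 4*(1/180) = 1/45 ≈ 0.022222)
H = -4343/45 (H = 247*(1/45) - 102 = 247/45 - 102 = -4343/45 ≈ -96.511)
(H - 435662)*(-400092 - 56781) = (-4343/45 - 435662)*(-400092 - 56781) = -19609133/45*(-456873) = 2986294473703/15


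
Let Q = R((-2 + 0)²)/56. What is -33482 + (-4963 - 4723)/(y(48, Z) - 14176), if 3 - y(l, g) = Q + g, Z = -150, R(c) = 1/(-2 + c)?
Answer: -52584974282/1570577 ≈ -33481.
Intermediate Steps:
Q = 1/112 (Q = 1/(-2 + (-2 + 0)²*56) = (1/56)/(-2 + (-2)²) = (1/56)/(-2 + 4) = (1/56)/2 = (½)*(1/56) = 1/112 ≈ 0.0089286)
y(l, g) = 335/112 - g (y(l, g) = 3 - (1/112 + g) = 3 + (-1/112 - g) = 335/112 - g)
-33482 + (-4963 - 4723)/(y(48, Z) - 14176) = -33482 + (-4963 - 4723)/((335/112 - 1*(-150)) - 14176) = -33482 - 9686/((335/112 + 150) - 14176) = -33482 - 9686/(17135/112 - 14176) = -33482 - 9686/(-1570577/112) = -33482 - 9686*(-112/1570577) = -33482 + 1084832/1570577 = -52584974282/1570577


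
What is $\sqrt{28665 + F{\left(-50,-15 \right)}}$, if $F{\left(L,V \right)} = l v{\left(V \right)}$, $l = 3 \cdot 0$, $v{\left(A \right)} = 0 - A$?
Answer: $21 \sqrt{65} \approx 169.31$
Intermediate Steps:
$v{\left(A \right)} = - A$
$l = 0$
$F{\left(L,V \right)} = 0$ ($F{\left(L,V \right)} = 0 \left(- V\right) = 0$)
$\sqrt{28665 + F{\left(-50,-15 \right)}} = \sqrt{28665 + 0} = \sqrt{28665} = 21 \sqrt{65}$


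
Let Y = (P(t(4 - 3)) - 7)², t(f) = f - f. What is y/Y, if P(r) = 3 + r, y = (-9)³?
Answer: -729/16 ≈ -45.563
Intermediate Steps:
t(f) = 0
y = -729
Y = 16 (Y = ((3 + 0) - 7)² = (3 - 7)² = (-4)² = 16)
y/Y = -729/16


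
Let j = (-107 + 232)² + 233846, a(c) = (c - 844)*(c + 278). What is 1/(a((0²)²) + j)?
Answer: 1/14839 ≈ 6.7390e-5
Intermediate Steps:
a(c) = (-844 + c)*(278 + c)
j = 249471 (j = 125² + 233846 = 15625 + 233846 = 249471)
1/(a((0²)²) + j) = 1/((-234632 + ((0²)²)² - 566*(0²)²) + 249471) = 1/((-234632 + (0²)² - 566*0²) + 249471) = 1/((-234632 + 0² - 566*0) + 249471) = 1/((-234632 + 0 + 0) + 249471) = 1/(-234632 + 249471) = 1/14839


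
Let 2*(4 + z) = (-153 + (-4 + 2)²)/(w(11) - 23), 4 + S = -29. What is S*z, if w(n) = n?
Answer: -583/8 ≈ -72.875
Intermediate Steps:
S = -33 (S = -4 - 29 = -33)
z = 53/24 (z = -4 + ((-153 + (-4 + 2)²)/(11 - 23))/2 = -4 + ((-153 + (-2)²)/(-12))/2 = -4 + ((-153 + 4)*(-1/12))/2 = -4 + (-149*(-1/12))/2 = -4 + (½)*(149/12) = -4 + 149/24 = 53/24 ≈ 2.2083)
S*z = -33*53/24 = -583/8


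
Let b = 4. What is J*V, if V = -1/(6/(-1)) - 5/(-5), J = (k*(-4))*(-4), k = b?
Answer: 224/3 ≈ 74.667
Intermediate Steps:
k = 4
J = 64 (J = (4*(-4))*(-4) = -16*(-4) = 64)
V = 7/6 (V = -1/(6*(-1)) - 5*(-⅕) = -1/(-6) + 1 = -1*(-⅙) + 1 = ⅙ + 1 = 7/6 ≈ 1.1667)
J*V = 64*(7/6) = 224/3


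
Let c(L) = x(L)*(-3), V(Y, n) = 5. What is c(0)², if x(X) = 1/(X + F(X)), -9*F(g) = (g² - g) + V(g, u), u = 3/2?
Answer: 729/25 ≈ 29.160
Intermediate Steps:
u = 3/2 (u = 3*(½) = 3/2 ≈ 1.5000)
F(g) = -5/9 - g²/9 + g/9 (F(g) = -((g² - g) + 5)/9 = -(5 + g² - g)/9 = -5/9 - g²/9 + g/9)
x(X) = 1/(-5/9 - X²/9 + 10*X/9) (x(X) = 1/(X + (-5/9 - X²/9 + X/9)) = 1/(-5/9 - X²/9 + 10*X/9))
c(L) = 27/(5 + L² - 10*L) (c(L) = -9/(5 + L² - 10*L)*(-3) = 27/(5 + L² - 10*L))
c(0)² = (27/(5 + 0² - 10*0))² = (27/(5 + 0 + 0))² = (27/5)² = 729/25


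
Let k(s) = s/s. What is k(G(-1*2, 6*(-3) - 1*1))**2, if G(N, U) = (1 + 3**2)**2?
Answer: 1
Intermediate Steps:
G(N, U) = 100 (G(N, U) = (1 + 9)**2 = 10**2 = 100)
k(s) = 1
k(G(-1*2, 6*(-3) - 1*1))**2 = 1**2 = 1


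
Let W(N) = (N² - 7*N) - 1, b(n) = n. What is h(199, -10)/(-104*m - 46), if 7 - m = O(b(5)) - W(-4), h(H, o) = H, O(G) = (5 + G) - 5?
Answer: -199/4726 ≈ -0.042107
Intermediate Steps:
O(G) = G
W(N) = -1 + N² - 7*N
m = 45 (m = 7 - (5 - (-1 + (-4)² - 7*(-4))) = 7 - (5 - (-1 + 16 + 28)) = 7 - (5 - 1*43) = 7 - (5 - 43) = 7 - 1*(-38) = 7 + 38 = 45)
h(199, -10)/(-104*m - 46) = 199/(-104*45 - 46) = 199/(-4680 - 46) = 199/(-4726) = 199*(-1/4726) = -199/4726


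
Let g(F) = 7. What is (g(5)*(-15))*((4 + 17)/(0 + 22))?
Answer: -2205/22 ≈ -100.23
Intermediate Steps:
(g(5)*(-15))*((4 + 17)/(0 + 22)) = (7*(-15))*((4 + 17)/(0 + 22)) = -2205/22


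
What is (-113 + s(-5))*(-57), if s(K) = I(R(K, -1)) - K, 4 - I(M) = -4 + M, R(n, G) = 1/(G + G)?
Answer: 11343/2 ≈ 5671.5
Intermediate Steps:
R(n, G) = 1/(2*G)
I(M) = 8 - M (I(M) = 4 - (-4 + M) = 4 + (4 - M) = 8 - M)
s(K) = 17/2 - K (s(K) = (8 - 1/(2*(-1))) - K = (8 - (-1)/2) - K = (8 - 1*(-½)) - K = (8 + ½) - K = 17/2 - K)
(-113 + s(-5))*(-57) = (-113 + (17/2 - 1*(-5)))*(-57) = (-113 + (17/2 + 5))*(-57) = (-113 + 27/2)*(-57) = -199/2*(-57) = 11343/2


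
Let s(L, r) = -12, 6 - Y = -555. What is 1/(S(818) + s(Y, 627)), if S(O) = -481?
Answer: -1/493 ≈ -0.0020284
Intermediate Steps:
Y = 561 (Y = 6 - 1*(-555) = 6 + 555 = 561)
1/(S(818) + s(Y, 627)) = 1/(-481 - 12) = 1/(-493) = -1/493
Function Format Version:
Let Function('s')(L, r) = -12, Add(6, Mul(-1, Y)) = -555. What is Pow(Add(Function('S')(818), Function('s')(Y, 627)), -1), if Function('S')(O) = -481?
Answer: Rational(-1, 493) ≈ -0.0020284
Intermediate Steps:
Y = 561 (Y = Add(6, Mul(-1, -555)) = Add(6, 555) = 561)
Pow(Add(Function('S')(818), Function('s')(Y, 627)), -1) = Pow(Add(-481, -12), -1) = Pow(-493, -1) = Rational(-1, 493)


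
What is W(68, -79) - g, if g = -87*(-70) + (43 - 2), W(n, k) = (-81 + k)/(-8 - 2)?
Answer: -6115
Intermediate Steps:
W(n, k) = 81/10 - k/10 (W(n, k) = (-81 + k)/(-10) = (-81 + k)*(-⅒) = 81/10 - k/10)
g = 6131 (g = 6090 + 41 = 6131)
W(68, -79) - g = (81/10 - ⅒*(-79)) - 1*6131 = (81/10 + 79/10) - 6131 = 16 - 6131 = -6115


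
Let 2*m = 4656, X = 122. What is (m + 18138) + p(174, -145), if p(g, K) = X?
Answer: 20588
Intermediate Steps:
p(g, K) = 122
m = 2328 (m = (1/2)*4656 = 2328)
(m + 18138) + p(174, -145) = (2328 + 18138) + 122 = 20466 + 122 = 20588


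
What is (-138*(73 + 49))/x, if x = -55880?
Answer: 4209/13970 ≈ 0.30129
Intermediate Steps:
(-138*(73 + 49))/x = -138*(73 + 49)/(-55880) = -138*122*(-1/55880) = -16836*(-1/55880) = 4209/13970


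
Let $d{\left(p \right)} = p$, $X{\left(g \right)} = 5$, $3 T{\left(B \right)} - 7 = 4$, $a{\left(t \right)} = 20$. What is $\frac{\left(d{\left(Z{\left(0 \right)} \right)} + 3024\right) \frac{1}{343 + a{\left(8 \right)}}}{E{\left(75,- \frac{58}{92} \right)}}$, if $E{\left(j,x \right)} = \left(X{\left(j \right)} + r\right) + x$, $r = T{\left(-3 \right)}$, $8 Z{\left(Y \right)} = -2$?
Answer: $\frac{278185}{268378} \approx 1.0365$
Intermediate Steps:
$T{\left(B \right)} = \frac{11}{3}$ ($T{\left(B \right)} = \frac{7}{3} + \frac{1}{3} \cdot 4 = \frac{7}{3} + \frac{4}{3} = \frac{11}{3}$)
$Z{\left(Y \right)} = - \frac{1}{4}$ ($Z{\left(Y \right)} = \frac{1}{8} \left(-2\right) = - \frac{1}{4}$)
$r = \frac{11}{3} \approx 3.6667$
$E{\left(j,x \right)} = \frac{26}{3} + x$ ($E{\left(j,x \right)} = \left(5 + \frac{11}{3}\right) + x = \frac{26}{3} + x$)
$\frac{\left(d{\left(Z{\left(0 \right)} \right)} + 3024\right) \frac{1}{343 + a{\left(8 \right)}}}{E{\left(75,- \frac{58}{92} \right)}} = \frac{\left(- \frac{1}{4} + 3024\right) \frac{1}{343 + 20}}{\frac{26}{3} - \frac{58}{92}} = \frac{\frac{12095}{4} \cdot \frac{1}{363}}{\frac{26}{3} - \frac{29}{46}} = \frac{12095}{1452 \cdot \frac{1109}{138}} = \frac{12095}{1452} \cdot \frac{138}{1109} = \frac{278185}{268378}$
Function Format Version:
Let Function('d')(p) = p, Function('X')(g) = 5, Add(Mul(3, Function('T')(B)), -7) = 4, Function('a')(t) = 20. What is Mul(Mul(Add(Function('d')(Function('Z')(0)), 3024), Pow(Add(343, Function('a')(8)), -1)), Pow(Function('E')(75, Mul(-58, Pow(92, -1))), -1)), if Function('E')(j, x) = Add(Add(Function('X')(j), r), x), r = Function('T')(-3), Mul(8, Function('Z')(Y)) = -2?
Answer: Rational(278185, 268378) ≈ 1.0365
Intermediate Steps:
Function('T')(B) = Rational(11, 3) (Function('T')(B) = Add(Rational(7, 3), Mul(Rational(1, 3), 4)) = Add(Rational(7, 3), Rational(4, 3)) = Rational(11, 3))
Function('Z')(Y) = Rational(-1, 4) (Function('Z')(Y) = Mul(Rational(1, 8), -2) = Rational(-1, 4))
r = Rational(11, 3) ≈ 3.6667
Function('E')(j, x) = Add(Rational(26, 3), x) (Function('E')(j, x) = Add(Add(5, Rational(11, 3)), x) = Add(Rational(26, 3), x))
Mul(Mul(Add(Function('d')(Function('Z')(0)), 3024), Pow(Add(343, Function('a')(8)), -1)), Pow(Function('E')(75, Mul(-58, Pow(92, -1))), -1)) = Mul(Mul(Add(Rational(-1, 4), 3024), Pow(Add(343, 20), -1)), Pow(Add(Rational(26, 3), Mul(-58, Pow(92, -1))), -1)) = Mul(Mul(Rational(12095, 4), Pow(363, -1)), Pow(Add(Rational(26, 3), Mul(-58, Rational(1, 92))), -1)) = Mul(Mul(Rational(12095, 4), Rational(1, 363)), Pow(Add(Rational(26, 3), Rational(-29, 46)), -1)) = Mul(Rational(12095, 1452), Pow(Rational(1109, 138), -1)) = Mul(Rational(12095, 1452), Rational(138, 1109)) = Rational(278185, 268378)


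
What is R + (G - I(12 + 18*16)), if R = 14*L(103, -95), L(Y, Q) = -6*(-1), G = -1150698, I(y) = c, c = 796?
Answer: -1151410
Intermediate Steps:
I(y) = 796
L(Y, Q) = 6
R = 84 (R = 14*6 = 84)
R + (G - I(12 + 18*16)) = 84 + (-1150698 - 1*796) = 84 + (-1150698 - 796) = 84 - 1151494 = -1151410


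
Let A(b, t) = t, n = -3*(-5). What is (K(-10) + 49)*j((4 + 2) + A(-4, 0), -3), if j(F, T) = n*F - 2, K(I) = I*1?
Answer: 3432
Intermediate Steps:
n = 15
K(I) = I
j(F, T) = -2 + 15*F (j(F, T) = 15*F - 2 = -2 + 15*F)
(K(-10) + 49)*j((4 + 2) + A(-4, 0), -3) = (-10 + 49)*(-2 + 15*((4 + 2) + 0)) = 39*(-2 + 15*(6 + 0)) = 39*(-2 + 15*6) = 39*(-2 + 90) = 39*88 = 3432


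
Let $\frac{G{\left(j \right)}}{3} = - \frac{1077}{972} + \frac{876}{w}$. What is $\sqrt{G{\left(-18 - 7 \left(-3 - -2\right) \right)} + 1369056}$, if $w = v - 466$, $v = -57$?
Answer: $\frac{\sqrt{121329652123587}}{9414} \approx 1170.1$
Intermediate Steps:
$w = -523$ ($w = -57 - 466 = -523$)
$G{\left(j \right)} = - \frac{471581}{56484}$ ($G{\left(j \right)} = 3 \left(- \frac{1077}{972} + \frac{876}{-523}\right) = 3 \left(\left(-1077\right) \frac{1}{972} + 876 \left(- \frac{1}{523}\right)\right) = 3 \left(- \frac{359}{324} - \frac{876}{523}\right) = 3 \left(- \frac{471581}{169452}\right) = - \frac{471581}{56484}$)
$\sqrt{G{\left(-18 - 7 \left(-3 - -2\right) \right)} + 1369056} = \sqrt{- \frac{471581}{56484} + 1369056} = \sqrt{\frac{77329287523}{56484}} = \frac{\sqrt{121329652123587}}{9414}$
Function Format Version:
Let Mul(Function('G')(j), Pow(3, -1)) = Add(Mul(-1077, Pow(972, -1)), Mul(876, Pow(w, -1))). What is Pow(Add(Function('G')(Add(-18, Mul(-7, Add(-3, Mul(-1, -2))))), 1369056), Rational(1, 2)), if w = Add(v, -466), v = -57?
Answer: Mul(Rational(1, 9414), Pow(121329652123587, Rational(1, 2))) ≈ 1170.1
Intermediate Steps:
w = -523 (w = Add(-57, -466) = -523)
Function('G')(j) = Rational(-471581, 56484) (Function('G')(j) = Mul(3, Add(Mul(-1077, Pow(972, -1)), Mul(876, Pow(-523, -1)))) = Mul(3, Add(Mul(-1077, Rational(1, 972)), Mul(876, Rational(-1, 523)))) = Mul(3, Add(Rational(-359, 324), Rational(-876, 523))) = Mul(3, Rational(-471581, 169452)) = Rational(-471581, 56484))
Pow(Add(Function('G')(Add(-18, Mul(-7, Add(-3, Mul(-1, -2))))), 1369056), Rational(1, 2)) = Pow(Add(Rational(-471581, 56484), 1369056), Rational(1, 2)) = Pow(Rational(77329287523, 56484), Rational(1, 2)) = Mul(Rational(1, 9414), Pow(121329652123587, Rational(1, 2)))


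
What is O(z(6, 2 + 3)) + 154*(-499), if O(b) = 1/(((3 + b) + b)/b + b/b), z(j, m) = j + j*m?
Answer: -2843290/37 ≈ -76846.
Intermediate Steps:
O(b) = 1/(1 + (3 + 2*b)/b) (O(b) = 1/((3 + 2*b)/b + 1) = 1/(1 + (3 + 2*b)/b))
O(z(6, 2 + 3)) + 154*(-499) = (6*(1 + (2 + 3)))/(3*(1 + 6*(1 + (2 + 3)))) + 154*(-499) = (6*(1 + 5))/(3*(1 + 6*(1 + 5))) - 76846 = (6*6)/(3*(1 + 6*6)) - 76846 = (1/3)*36/(1 + 36) - 76846 = (1/3)*36/37 - 76846 = (1/3)*36*(1/37) - 76846 = 12/37 - 76846 = -2843290/37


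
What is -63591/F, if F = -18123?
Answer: 21197/6041 ≈ 3.5089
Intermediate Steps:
-63591/F = -63591/(-18123) = -63591*(-1/18123) = 21197/6041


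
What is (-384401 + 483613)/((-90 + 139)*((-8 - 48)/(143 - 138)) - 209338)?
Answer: -248030/524717 ≈ -0.47269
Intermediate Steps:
(-384401 + 483613)/((-90 + 139)*((-8 - 48)/(143 - 138)) - 209338) = 99212/(49*(-56/5) - 209338) = 99212/(-2744/5 - 209338) = 99212/(-1049434/5) = 99212*(-5/1049434) = -248030/524717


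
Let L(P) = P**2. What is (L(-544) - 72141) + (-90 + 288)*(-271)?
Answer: 170137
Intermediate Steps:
(L(-544) - 72141) + (-90 + 288)*(-271) = ((-544)**2 - 72141) + (-90 + 288)*(-271) = (295936 - 72141) + 198*(-271) = 223795 - 53658 = 170137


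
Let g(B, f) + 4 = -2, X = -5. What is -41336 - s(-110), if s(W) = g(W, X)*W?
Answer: -41996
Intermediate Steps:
g(B, f) = -6 (g(B, f) = -4 - 2 = -6)
s(W) = -6*W
-41336 - s(-110) = -41336 - (-6)*(-110) = -41336 - 1*660 = -41336 - 660 = -41996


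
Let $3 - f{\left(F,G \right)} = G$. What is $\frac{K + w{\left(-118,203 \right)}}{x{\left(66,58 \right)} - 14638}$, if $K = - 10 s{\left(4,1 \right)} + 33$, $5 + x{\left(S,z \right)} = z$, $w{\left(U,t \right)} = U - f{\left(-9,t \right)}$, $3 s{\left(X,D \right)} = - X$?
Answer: $- \frac{77}{8751} \approx -0.008799$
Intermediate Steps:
$s{\left(X,D \right)} = - \frac{X}{3}$ ($s{\left(X,D \right)} = \frac{\left(-1\right) X}{3} = - \frac{X}{3}$)
$f{\left(F,G \right)} = 3 - G$
$w{\left(U,t \right)} = -3 + U + t$ ($w{\left(U,t \right)} = U - \left(3 - t\right) = U + \left(-3 + t\right) = -3 + U + t$)
$x{\left(S,z \right)} = -5 + z$
$K = \frac{139}{3}$ ($K = - 10 \left(\left(- \frac{1}{3}\right) 4\right) + 33 = \left(-10\right) \left(- \frac{4}{3}\right) + 33 = \frac{40}{3} + 33 = \frac{139}{3} \approx 46.333$)
$\frac{K + w{\left(-118,203 \right)}}{x{\left(66,58 \right)} - 14638} = \frac{\frac{139}{3} - -82}{\left(-5 + 58\right) - 14638} = \frac{\frac{139}{3} + 82}{53 - 14638} = \frac{385}{3 \left(-14585\right)} = \frac{385}{3} \left(- \frac{1}{14585}\right) = - \frac{77}{8751}$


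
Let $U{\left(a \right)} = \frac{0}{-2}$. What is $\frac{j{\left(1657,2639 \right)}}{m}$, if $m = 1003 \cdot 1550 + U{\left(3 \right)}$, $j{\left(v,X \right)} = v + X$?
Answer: $\frac{2148}{777325} \approx 0.0027633$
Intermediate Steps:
$U{\left(a \right)} = 0$ ($U{\left(a \right)} = 0 \left(- \frac{1}{2}\right) = 0$)
$j{\left(v,X \right)} = X + v$
$m = 1554650$ ($m = 1003 \cdot 1550 + 0 = 1554650 + 0 = 1554650$)
$\frac{j{\left(1657,2639 \right)}}{m} = \frac{2639 + 1657}{1554650} = 4296 \cdot \frac{1}{1554650} = \frac{2148}{777325}$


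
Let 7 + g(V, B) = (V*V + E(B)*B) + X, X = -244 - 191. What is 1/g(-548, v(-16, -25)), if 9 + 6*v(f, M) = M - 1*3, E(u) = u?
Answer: 36/10796401 ≈ 3.3344e-6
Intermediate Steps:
X = -435
v(f, M) = -2 + M/6 (v(f, M) = -3/2 + (M - 1*3)/6 = -3/2 + (M - 3)/6 = -3/2 + (-3 + M)/6 = -3/2 + (-½ + M/6) = -2 + M/6)
g(V, B) = -442 + B² + V² (g(V, B) = -7 + ((V*V + B*B) - 435) = -7 + ((V² + B²) - 435) = -7 + ((B² + V²) - 435) = -7 + (-435 + B² + V²) = -442 + B² + V²)
1/g(-548, v(-16, -25)) = 1/(-442 + (-2 + (⅙)*(-25))² + (-548)²) = 1/(-442 + (-2 - 25/6)² + 300304) = 1/(-442 + (-37/6)² + 300304) = 1/(-442 + 1369/36 + 300304) = 1/(10796401/36) = 36/10796401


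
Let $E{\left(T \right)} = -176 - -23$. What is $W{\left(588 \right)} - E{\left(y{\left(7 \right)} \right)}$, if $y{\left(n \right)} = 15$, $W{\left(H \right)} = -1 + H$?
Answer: $740$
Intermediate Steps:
$E{\left(T \right)} = -153$ ($E{\left(T \right)} = -176 + 23 = -153$)
$W{\left(588 \right)} - E{\left(y{\left(7 \right)} \right)} = \left(-1 + 588\right) - -153 = 587 + 153 = 740$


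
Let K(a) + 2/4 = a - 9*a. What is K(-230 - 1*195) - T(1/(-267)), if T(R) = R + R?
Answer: 1815337/534 ≈ 3399.5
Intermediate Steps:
T(R) = 2*R
K(a) = -½ - 8*a (K(a) = -½ + (a - 9*a) = -½ - 8*a)
K(-230 - 1*195) - T(1/(-267)) = (-½ - 8*(-230 - 1*195)) - 2/(-267) = (-½ - 8*(-230 - 195)) - 2*(-1)/267 = (-½ - 8*(-425)) - 1*(-2/267) = (-½ + 3400) + 2/267 = 6799/2 + 2/267 = 1815337/534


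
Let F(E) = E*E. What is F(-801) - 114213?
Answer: 527388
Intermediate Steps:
F(E) = E²
F(-801) - 114213 = (-801)² - 114213 = 641601 - 114213 = 527388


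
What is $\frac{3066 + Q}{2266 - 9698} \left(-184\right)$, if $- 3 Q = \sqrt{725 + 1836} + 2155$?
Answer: $\frac{161989}{2787} - \frac{23 \sqrt{2561}}{2787} \approx 57.705$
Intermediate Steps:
$Q = - \frac{2155}{3} - \frac{\sqrt{2561}}{3}$ ($Q = - \frac{\sqrt{725 + 1836} + 2155}{3} = - \frac{\sqrt{2561} + 2155}{3} = - \frac{2155 + \sqrt{2561}}{3} = - \frac{2155}{3} - \frac{\sqrt{2561}}{3} \approx -735.2$)
$\frac{3066 + Q}{2266 - 9698} \left(-184\right) = \frac{3066 - \left(\frac{2155}{3} + \frac{\sqrt{2561}}{3}\right)}{2266 - 9698} \left(-184\right) = \frac{\frac{7043}{3} - \frac{\sqrt{2561}}{3}}{-7432} \left(-184\right) = \left(\frac{7043}{3} - \frac{\sqrt{2561}}{3}\right) \left(- \frac{1}{7432}\right) \left(-184\right) = \left(- \frac{7043}{22296} + \frac{\sqrt{2561}}{22296}\right) \left(-184\right) = \frac{161989}{2787} - \frac{23 \sqrt{2561}}{2787}$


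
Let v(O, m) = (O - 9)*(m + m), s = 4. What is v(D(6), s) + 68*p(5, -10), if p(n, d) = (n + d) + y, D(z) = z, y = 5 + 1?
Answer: 44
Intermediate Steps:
y = 6
p(n, d) = 6 + d + n (p(n, d) = (n + d) + 6 = (d + n) + 6 = 6 + d + n)
v(O, m) = 2*m*(-9 + O) (v(O, m) = (-9 + O)*(2*m) = 2*m*(-9 + O))
v(D(6), s) + 68*p(5, -10) = 2*4*(-9 + 6) + 68*(6 - 10 + 5) = 2*4*(-3) + 68*1 = -24 + 68 = 44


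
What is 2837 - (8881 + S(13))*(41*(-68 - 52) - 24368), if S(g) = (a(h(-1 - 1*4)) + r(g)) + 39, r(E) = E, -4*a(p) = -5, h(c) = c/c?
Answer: 261669151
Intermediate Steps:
h(c) = 1
a(p) = 5/4 (a(p) = -¼*(-5) = 5/4)
S(g) = 161/4 + g (S(g) = (5/4 + g) + 39 = 161/4 + g)
2837 - (8881 + S(13))*(41*(-68 - 52) - 24368) = 2837 - (8881 + (161/4 + 13))*(41*(-68 - 52) - 24368) = 2837 - (8881 + 213/4)*(41*(-120) - 24368) = 2837 - 35737*(-4920 - 24368)/4 = 2837 - 35737*(-29288)/4 = 2837 - 1*(-261666314) = 2837 + 261666314 = 261669151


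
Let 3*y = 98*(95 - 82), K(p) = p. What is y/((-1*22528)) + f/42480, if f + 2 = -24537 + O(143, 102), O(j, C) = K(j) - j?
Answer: -17839201/29905920 ≈ -0.59651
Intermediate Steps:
O(j, C) = 0 (O(j, C) = j - j = 0)
y = 1274/3 (y = (98*(95 - 82))/3 = (98*13)/3 = (1/3)*1274 = 1274/3 ≈ 424.67)
f = -24539 (f = -2 + (-24537 + 0) = -2 - 24537 = -24539)
y/((-1*22528)) + f/42480 = 1274/(3*((-1*22528))) - 24539/42480 = (1274/3)/(-22528) - 24539*1/42480 = (1274/3)*(-1/22528) - 24539/42480 = -637/33792 - 24539/42480 = -17839201/29905920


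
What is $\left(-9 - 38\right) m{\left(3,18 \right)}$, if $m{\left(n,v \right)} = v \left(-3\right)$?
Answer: $2538$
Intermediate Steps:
$m{\left(n,v \right)} = - 3 v$
$\left(-9 - 38\right) m{\left(3,18 \right)} = \left(-9 - 38\right) \left(\left(-3\right) 18\right) = \left(-9 - 38\right) \left(-54\right) = \left(-47\right) \left(-54\right) = 2538$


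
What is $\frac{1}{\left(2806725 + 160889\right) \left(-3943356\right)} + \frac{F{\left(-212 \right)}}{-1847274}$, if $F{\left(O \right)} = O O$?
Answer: $- \frac{2247652988007105}{92382318568735624} \approx -0.02433$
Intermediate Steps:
$F{\left(O \right)} = O^{2}$
$\frac{1}{\left(2806725 + 160889\right) \left(-3943356\right)} + \frac{F{\left(-212 \right)}}{-1847274} = \frac{1}{\left(2806725 + 160889\right) \left(-3943356\right)} + \frac{\left(-212\right)^{2}}{-1847274} = \frac{1}{2967614} \left(- \frac{1}{3943356}\right) + 44944 \left(- \frac{1}{1847274}\right) = \frac{1}{2967614} \left(- \frac{1}{3943356}\right) - \frac{22472}{923637} = - \frac{1}{11702358472584} - \frac{22472}{923637} = - \frac{2247652988007105}{92382318568735624}$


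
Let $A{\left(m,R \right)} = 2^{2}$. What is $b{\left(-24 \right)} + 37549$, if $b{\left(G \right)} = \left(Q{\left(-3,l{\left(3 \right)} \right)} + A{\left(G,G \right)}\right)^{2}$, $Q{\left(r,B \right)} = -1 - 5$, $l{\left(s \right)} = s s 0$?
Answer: $37553$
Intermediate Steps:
$l{\left(s \right)} = 0$ ($l{\left(s \right)} = s^{2} \cdot 0 = 0$)
$A{\left(m,R \right)} = 4$
$Q{\left(r,B \right)} = -6$
$b{\left(G \right)} = 4$ ($b{\left(G \right)} = \left(-6 + 4\right)^{2} = \left(-2\right)^{2} = 4$)
$b{\left(-24 \right)} + 37549 = 4 + 37549 = 37553$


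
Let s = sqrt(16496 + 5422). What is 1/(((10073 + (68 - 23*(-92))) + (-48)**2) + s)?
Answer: 14561/212000803 - sqrt(21918)/212000803 ≈ 6.7985e-5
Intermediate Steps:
s = sqrt(21918) ≈ 148.05
1/(((10073 + (68 - 23*(-92))) + (-48)**2) + s) = 1/(((10073 + (68 - 23*(-92))) + (-48)**2) + sqrt(21918)) = 1/(((10073 + (68 + 2116)) + 2304) + sqrt(21918)) = 1/(((10073 + 2184) + 2304) + sqrt(21918)) = 1/((12257 + 2304) + sqrt(21918)) = 1/(14561 + sqrt(21918))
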